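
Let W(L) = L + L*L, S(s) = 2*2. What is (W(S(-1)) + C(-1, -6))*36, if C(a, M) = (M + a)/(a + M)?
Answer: 756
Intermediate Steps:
S(s) = 4
C(a, M) = 1 (C(a, M) = (M + a)/(M + a) = 1)
W(L) = L + L²
(W(S(-1)) + C(-1, -6))*36 = (4*(1 + 4) + 1)*36 = (4*5 + 1)*36 = (20 + 1)*36 = 21*36 = 756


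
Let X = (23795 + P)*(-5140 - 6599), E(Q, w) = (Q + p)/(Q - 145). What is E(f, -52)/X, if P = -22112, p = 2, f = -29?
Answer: -1/127321194 ≈ -7.8542e-9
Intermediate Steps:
E(Q, w) = (2 + Q)/(-145 + Q) (E(Q, w) = (Q + 2)/(Q - 145) = (2 + Q)/(-145 + Q))
X = -19756737 (X = (23795 - 22112)*(-5140 - 6599) = 1683*(-11739) = -19756737)
E(f, -52)/X = ((2 - 29)/(-145 - 29))/(-19756737) = (-27/(-174))*(-1/19756737) = -1/174*(-27)*(-1/19756737) = (9/58)*(-1/19756737) = -1/127321194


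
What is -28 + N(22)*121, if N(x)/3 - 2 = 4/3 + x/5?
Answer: 13896/5 ≈ 2779.2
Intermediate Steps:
N(x) = 10 + 3*x/5 (N(x) = 6 + 3*(4/3 + x/5) = 6 + (4 + 3*x/5) = 10 + 3*x/5)
-28 + N(22)*121 = -28 + (10 + (⅗)*22)*121 = -28 + (10 + 66/5)*121 = -28 + (116/5)*121 = -28 + 14036/5 = 13896/5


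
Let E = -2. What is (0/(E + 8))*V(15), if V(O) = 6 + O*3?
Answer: 0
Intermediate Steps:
V(O) = 6 + 3*O
(0/(E + 8))*V(15) = (0/(-2 + 8))*(6 + 3*15) = (0/6)*(6 + 45) = (0*(⅙))*51 = 0*51 = 0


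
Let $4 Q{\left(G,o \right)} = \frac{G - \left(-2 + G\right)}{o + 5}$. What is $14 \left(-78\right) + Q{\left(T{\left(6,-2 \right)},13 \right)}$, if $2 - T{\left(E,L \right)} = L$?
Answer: $- \frac{39311}{36} \approx -1092.0$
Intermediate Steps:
$T{\left(E,L \right)} = 2 - L$
$Q{\left(G,o \right)} = \frac{1}{2 \left(5 + o\right)}$ ($Q{\left(G,o \right)} = \frac{\left(G - \left(-2 + G\right)\right) \frac{1}{o + 5}}{4} = \frac{2 \frac{1}{5 + o}}{4} = \frac{1}{2 \left(5 + o\right)}$)
$14 \left(-78\right) + Q{\left(T{\left(6,-2 \right)},13 \right)} = 14 \left(-78\right) + \frac{1}{2 \left(5 + 13\right)} = -1092 + \frac{1}{2 \cdot 18} = -1092 + \frac{1}{2} \cdot \frac{1}{18} = -1092 + \frac{1}{36} = - \frac{39311}{36}$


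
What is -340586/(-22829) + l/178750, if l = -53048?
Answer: 29834357354/2040341875 ≈ 14.622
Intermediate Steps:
-340586/(-22829) + l/178750 = -340586/(-22829) - 53048/178750 = -340586*(-1/22829) - 53048*1/178750 = 340586/22829 - 26524/89375 = 29834357354/2040341875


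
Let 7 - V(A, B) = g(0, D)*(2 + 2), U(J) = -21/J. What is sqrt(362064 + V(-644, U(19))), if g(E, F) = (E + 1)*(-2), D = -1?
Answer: 3*sqrt(40231) ≈ 601.73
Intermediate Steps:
g(E, F) = -2 - 2*E (g(E, F) = (1 + E)*(-2) = -2 - 2*E)
V(A, B) = 15 (V(A, B) = 7 - (-2 - 2*0)*(2 + 2) = 7 - (-2 + 0)*4 = 7 - (-2)*4 = 7 - 1*(-8) = 7 + 8 = 15)
sqrt(362064 + V(-644, U(19))) = sqrt(362064 + 15) = sqrt(362079) = 3*sqrt(40231)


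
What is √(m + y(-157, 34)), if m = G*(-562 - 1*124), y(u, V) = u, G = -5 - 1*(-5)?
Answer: I*√157 ≈ 12.53*I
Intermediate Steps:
G = 0 (G = -5 + 5 = 0)
m = 0 (m = 0*(-562 - 1*124) = 0*(-562 - 124) = 0*(-686) = 0)
√(m + y(-157, 34)) = √(0 - 157) = √(-157) = I*√157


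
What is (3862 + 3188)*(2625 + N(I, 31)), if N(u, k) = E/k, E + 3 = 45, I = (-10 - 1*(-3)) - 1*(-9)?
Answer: 573989850/31 ≈ 1.8516e+7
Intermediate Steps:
I = 2 (I = (-10 + 3) + 9 = -7 + 9 = 2)
E = 42 (E = -3 + 45 = 42)
N(u, k) = 42/k
(3862 + 3188)*(2625 + N(I, 31)) = (3862 + 3188)*(2625 + 42/31) = 7050*(2625 + 42*(1/31)) = 7050*(2625 + 42/31) = 7050*(81417/31) = 573989850/31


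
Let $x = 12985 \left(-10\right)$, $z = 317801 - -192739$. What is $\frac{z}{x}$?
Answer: $- \frac{51054}{12985} \approx -3.9318$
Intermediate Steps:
$z = 510540$ ($z = 317801 + 192739 = 510540$)
$x = -129850$
$\frac{z}{x} = \frac{510540}{-129850} = 510540 \left(- \frac{1}{129850}\right) = - \frac{51054}{12985}$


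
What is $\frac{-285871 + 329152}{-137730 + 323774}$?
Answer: $\frac{43281}{186044} \approx 0.23264$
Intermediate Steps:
$\frac{-285871 + 329152}{-137730 + 323774} = \frac{43281}{186044}$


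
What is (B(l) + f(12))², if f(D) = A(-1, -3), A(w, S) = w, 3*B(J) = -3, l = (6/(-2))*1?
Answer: 4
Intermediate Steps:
l = -3 (l = (6*(-½))*1 = -3*1 = -3)
B(J) = -1 (B(J) = (⅓)*(-3) = -1)
f(D) = -1
(B(l) + f(12))² = (-1 - 1)² = (-2)² = 4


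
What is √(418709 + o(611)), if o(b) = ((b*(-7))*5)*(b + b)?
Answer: I*√25713761 ≈ 5070.9*I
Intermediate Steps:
o(b) = -70*b² (o(b) = (-7*b*5)*(2*b) = (-35*b)*(2*b) = -70*b²)
√(418709 + o(611)) = √(418709 - 70*611²) = √(418709 - 70*373321) = √(418709 - 26132470) = √(-25713761) = I*√25713761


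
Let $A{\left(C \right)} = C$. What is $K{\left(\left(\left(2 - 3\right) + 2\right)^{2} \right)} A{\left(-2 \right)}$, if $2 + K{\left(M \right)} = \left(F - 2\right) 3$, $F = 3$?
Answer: $-2$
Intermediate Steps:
$K{\left(M \right)} = 1$ ($K{\left(M \right)} = -2 + \left(3 - 2\right) 3 = -2 + 1 \cdot 3 = -2 + 3 = 1$)
$K{\left(\left(\left(2 - 3\right) + 2\right)^{2} \right)} A{\left(-2 \right)} = 1 \left(-2\right) = -2$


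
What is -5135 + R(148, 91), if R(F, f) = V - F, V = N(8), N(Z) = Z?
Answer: -5275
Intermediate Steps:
V = 8
R(F, f) = 8 - F
-5135 + R(148, 91) = -5135 + (8 - 1*148) = -5135 + (8 - 148) = -5135 - 140 = -5275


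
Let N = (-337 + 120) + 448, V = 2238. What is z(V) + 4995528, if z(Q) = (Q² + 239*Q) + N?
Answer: 10539285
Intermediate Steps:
N = 231 (N = -217 + 448 = 231)
z(Q) = 231 + Q² + 239*Q (z(Q) = (Q² + 239*Q) + 231 = 231 + Q² + 239*Q)
z(V) + 4995528 = (231 + 2238² + 239*2238) + 4995528 = (231 + 5008644 + 534882) + 4995528 = 5543757 + 4995528 = 10539285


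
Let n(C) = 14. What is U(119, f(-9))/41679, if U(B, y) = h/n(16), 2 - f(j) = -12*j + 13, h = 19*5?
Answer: 95/583506 ≈ 0.00016281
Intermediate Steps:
h = 95
f(j) = -11 + 12*j (f(j) = 2 - (-12*j + 13) = 2 - (13 - 12*j) = 2 + (-13 + 12*j) = -11 + 12*j)
U(B, y) = 95/14
U(119, f(-9))/41679 = (95/14)/41679 = (95/14)*(1/41679) = 95/583506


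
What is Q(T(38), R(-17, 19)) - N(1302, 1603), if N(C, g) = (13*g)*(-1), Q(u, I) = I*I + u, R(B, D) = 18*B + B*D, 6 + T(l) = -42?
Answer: 416432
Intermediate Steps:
T(l) = -48 (T(l) = -6 - 42 = -48)
Q(u, I) = u + I**2 (Q(u, I) = I**2 + u = u + I**2)
N(C, g) = -13*g
Q(T(38), R(-17, 19)) - N(1302, 1603) = (-48 + (-17*(18 + 19))**2) - (-13)*1603 = (-48 + (-17*37)**2) - 1*(-20839) = (-48 + (-629)**2) + 20839 = (-48 + 395641) + 20839 = 395593 + 20839 = 416432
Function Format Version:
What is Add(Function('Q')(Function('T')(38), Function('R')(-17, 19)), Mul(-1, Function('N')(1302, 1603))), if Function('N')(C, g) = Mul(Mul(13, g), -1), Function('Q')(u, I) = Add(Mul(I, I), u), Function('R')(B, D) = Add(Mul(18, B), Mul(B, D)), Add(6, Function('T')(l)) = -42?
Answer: 416432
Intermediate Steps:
Function('T')(l) = -48 (Function('T')(l) = Add(-6, -42) = -48)
Function('Q')(u, I) = Add(u, Pow(I, 2)) (Function('Q')(u, I) = Add(Pow(I, 2), u) = Add(u, Pow(I, 2)))
Function('N')(C, g) = Mul(-13, g)
Add(Function('Q')(Function('T')(38), Function('R')(-17, 19)), Mul(-1, Function('N')(1302, 1603))) = Add(Add(-48, Pow(Mul(-17, Add(18, 19)), 2)), Mul(-1, Mul(-13, 1603))) = Add(Add(-48, Pow(Mul(-17, 37), 2)), Mul(-1, -20839)) = Add(Add(-48, Pow(-629, 2)), 20839) = Add(Add(-48, 395641), 20839) = Add(395593, 20839) = 416432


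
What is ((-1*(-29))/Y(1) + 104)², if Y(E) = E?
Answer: 17689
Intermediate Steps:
((-1*(-29))/Y(1) + 104)² = (-1*(-29)/1 + 104)² = (29*1 + 104)² = (29 + 104)² = 133² = 17689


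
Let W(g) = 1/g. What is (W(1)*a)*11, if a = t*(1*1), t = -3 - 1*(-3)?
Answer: 0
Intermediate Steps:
t = 0 (t = -3 + 3 = 0)
a = 0 (a = 0*(1*1) = 0*1 = 0)
(W(1)*a)*11 = (0/1)*11 = (1*0)*11 = 0*11 = 0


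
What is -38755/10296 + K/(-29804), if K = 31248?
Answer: -369195857/76715496 ≈ -4.8125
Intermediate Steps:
-38755/10296 + K/(-29804) = -38755/10296 + 31248/(-29804) = -38755*1/10296 + 31248*(-1/29804) = -38755/10296 - 7812/7451 = -369195857/76715496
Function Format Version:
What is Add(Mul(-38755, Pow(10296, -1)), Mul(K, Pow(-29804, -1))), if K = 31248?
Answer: Rational(-369195857, 76715496) ≈ -4.8125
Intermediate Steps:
Add(Mul(-38755, Pow(10296, -1)), Mul(K, Pow(-29804, -1))) = Add(Mul(-38755, Pow(10296, -1)), Mul(31248, Pow(-29804, -1))) = Add(Mul(-38755, Rational(1, 10296)), Mul(31248, Rational(-1, 29804))) = Add(Rational(-38755, 10296), Rational(-7812, 7451)) = Rational(-369195857, 76715496)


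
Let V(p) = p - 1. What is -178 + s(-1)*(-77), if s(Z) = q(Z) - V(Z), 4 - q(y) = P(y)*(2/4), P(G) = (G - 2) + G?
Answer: -794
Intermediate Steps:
P(G) = -2 + 2*G (P(G) = (-2 + G) + G = -2 + 2*G)
q(y) = 5 - y (q(y) = 4 - (-2 + 2*y)*2/4 = 4 - (-2 + 2*y)*2*(¼) = 4 - (-2 + 2*y)/2 = 4 - (-1 + y) = 4 + (1 - y) = 5 - y)
V(p) = -1 + p
s(Z) = 6 - 2*Z (s(Z) = (5 - Z) - (-1 + Z) = (5 - Z) + (1 - Z) = 6 - 2*Z)
-178 + s(-1)*(-77) = -178 + (6 - 2*(-1))*(-77) = -178 + (6 + 2)*(-77) = -178 + 8*(-77) = -178 - 616 = -794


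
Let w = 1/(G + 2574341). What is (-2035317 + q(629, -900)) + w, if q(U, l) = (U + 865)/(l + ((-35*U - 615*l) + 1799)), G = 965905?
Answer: -959026270314517295/471192581616 ≈ -2.0353e+6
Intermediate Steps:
q(U, l) = (865 + U)/(1799 - 614*l - 35*U) (q(U, l) = (865 + U)/(l + ((-615*l - 35*U) + 1799)) = (865 + U)/(l + (1799 - 615*l - 35*U)) = (865 + U)/(1799 - 614*l - 35*U))
w = 1/3540246 (w = 1/(965905 + 2574341) = 1/3540246 ≈ 2.8247e-7)
(-2035317 + q(629, -900)) + w = (-2035317 + (-865 - 1*629)/(-1799 + 35*629 + 614*(-900))) + 1/3540246 = (-2035317 + (-865 - 629)/(-1799 + 22015 - 552600)) + 1/3540246 = (-2035317 - 1494/(-532384)) + 1/3540246 = (-2035317 - 1/532384*(-1494)) + 1/3540246 = (-2035317 + 747/266192) + 1/3540246 = -541785102117/266192 + 1/3540246 = -959026270314517295/471192581616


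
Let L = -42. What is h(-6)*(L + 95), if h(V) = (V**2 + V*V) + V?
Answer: 3498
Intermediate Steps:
h(V) = V + 2*V**2 (h(V) = (V**2 + V**2) + V = 2*V**2 + V = V + 2*V**2)
h(-6)*(L + 95) = (-6*(1 + 2*(-6)))*(-42 + 95) = -6*(1 - 12)*53 = -6*(-11)*53 = 66*53 = 3498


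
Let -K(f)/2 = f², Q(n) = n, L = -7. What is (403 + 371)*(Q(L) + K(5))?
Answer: -44118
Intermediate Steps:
K(f) = -2*f²
(403 + 371)*(Q(L) + K(5)) = (403 + 371)*(-7 - 2*5²) = 774*(-7 - 2*25) = 774*(-7 - 50) = 774*(-57) = -44118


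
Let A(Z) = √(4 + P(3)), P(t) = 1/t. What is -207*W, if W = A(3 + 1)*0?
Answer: 0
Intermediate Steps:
A(Z) = √39/3 (A(Z) = √(4 + 1/3) = √(4 + ⅓) = √(13/3) = √39/3)
W = 0 (W = (√39/3)*0 = 0)
-207*W = -207*0 = 0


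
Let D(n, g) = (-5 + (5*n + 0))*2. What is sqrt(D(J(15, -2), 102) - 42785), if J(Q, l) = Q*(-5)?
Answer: I*sqrt(43545) ≈ 208.67*I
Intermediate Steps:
J(Q, l) = -5*Q
D(n, g) = -10 + 10*n (D(n, g) = (-5 + 5*n)*2 = -10 + 10*n)
sqrt(D(J(15, -2), 102) - 42785) = sqrt((-10 + 10*(-5*15)) - 42785) = sqrt((-10 + 10*(-75)) - 42785) = sqrt((-10 - 750) - 42785) = sqrt(-760 - 42785) = sqrt(-43545) = I*sqrt(43545)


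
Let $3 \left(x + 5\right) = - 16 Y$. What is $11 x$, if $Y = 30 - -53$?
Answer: $- \frac{14773}{3} \approx -4924.3$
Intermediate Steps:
$Y = 83$ ($Y = 30 + 53 = 83$)
$x = - \frac{1343}{3}$ ($x = -5 + \frac{\left(-16\right) 83}{3} = -5 + \frac{1}{3} \left(-1328\right) = -5 - \frac{1328}{3} = - \frac{1343}{3} \approx -447.67$)
$11 x = 11 \left(- \frac{1343}{3}\right) = - \frac{14773}{3}$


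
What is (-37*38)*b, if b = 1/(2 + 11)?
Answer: -1406/13 ≈ -108.15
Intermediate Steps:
b = 1/13 ≈ 0.076923
(-37*38)*b = -37*38*(1/13) = -1406*1/13 = -1406/13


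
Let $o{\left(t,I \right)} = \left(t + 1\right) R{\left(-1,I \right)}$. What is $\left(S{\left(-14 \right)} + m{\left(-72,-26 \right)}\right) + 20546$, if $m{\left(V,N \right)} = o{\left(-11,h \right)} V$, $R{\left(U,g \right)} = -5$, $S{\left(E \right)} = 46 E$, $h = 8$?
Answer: $16302$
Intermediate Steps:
$o{\left(t,I \right)} = -5 - 5 t$ ($o{\left(t,I \right)} = \left(t + 1\right) \left(-5\right) = \left(1 + t\right) \left(-5\right) = -5 - 5 t$)
$m{\left(V,N \right)} = 50 V$ ($m{\left(V,N \right)} = \left(-5 - -55\right) V = \left(-5 + 55\right) V = 50 V$)
$\left(S{\left(-14 \right)} + m{\left(-72,-26 \right)}\right) + 20546 = \left(46 \left(-14\right) + 50 \left(-72\right)\right) + 20546 = \left(-644 - 3600\right) + 20546 = -4244 + 20546 = 16302$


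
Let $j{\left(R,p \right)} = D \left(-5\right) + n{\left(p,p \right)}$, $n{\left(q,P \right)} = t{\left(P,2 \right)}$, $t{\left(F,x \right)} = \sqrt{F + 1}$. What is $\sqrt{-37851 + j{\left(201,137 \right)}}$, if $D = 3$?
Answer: $\sqrt{-37866 + \sqrt{138}} \approx 194.56 i$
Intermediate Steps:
$t{\left(F,x \right)} = \sqrt{1 + F}$
$n{\left(q,P \right)} = \sqrt{1 + P}$
$j{\left(R,p \right)} = -15 + \sqrt{1 + p}$ ($j{\left(R,p \right)} = 3 \left(-5\right) + \sqrt{1 + p} = -15 + \sqrt{1 + p}$)
$\sqrt{-37851 + j{\left(201,137 \right)}} = \sqrt{-37851 - \left(15 - \sqrt{1 + 137}\right)} = \sqrt{-37851 - \left(15 - \sqrt{138}\right)} = \sqrt{-37866 + \sqrt{138}}$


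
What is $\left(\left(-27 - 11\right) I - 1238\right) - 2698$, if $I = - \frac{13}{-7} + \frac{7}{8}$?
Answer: $- \frac{113115}{28} \approx -4039.8$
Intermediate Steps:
$I = \frac{153}{56}$ ($I = \left(-13\right) \left(- \frac{1}{7}\right) + 7 \cdot \frac{1}{8} = \frac{13}{7} + \frac{7}{8} = \frac{153}{56} \approx 2.7321$)
$\left(\left(-27 - 11\right) I - 1238\right) - 2698 = \left(\left(-27 - 11\right) \frac{153}{56} - 1238\right) - 2698 = \left(\left(-38\right) \frac{153}{56} - 1238\right) - 2698 = \left(- \frac{2907}{28} - 1238\right) - 2698 = - \frac{37571}{28} - 2698 = - \frac{113115}{28}$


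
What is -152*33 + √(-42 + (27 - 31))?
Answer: -5016 + I*√46 ≈ -5016.0 + 6.7823*I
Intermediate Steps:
-152*33 + √(-42 + (27 - 31)) = -5016 + √(-42 - 4) = -5016 + √(-46) = -5016 + I*√46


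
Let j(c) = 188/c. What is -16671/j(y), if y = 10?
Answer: -83355/94 ≈ -886.75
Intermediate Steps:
-16671/j(y) = -16671/(188/10) = -16671/(188*(⅒)) = -16671/94/5 = -16671*5/94 = -83355/94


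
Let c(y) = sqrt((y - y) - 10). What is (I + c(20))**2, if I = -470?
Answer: (470 - I*sqrt(10))**2 ≈ 2.2089e+5 - 2973.0*I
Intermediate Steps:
c(y) = I*sqrt(10) (c(y) = sqrt(0 - 10) = sqrt(-10) = I*sqrt(10))
(I + c(20))**2 = (-470 + I*sqrt(10))**2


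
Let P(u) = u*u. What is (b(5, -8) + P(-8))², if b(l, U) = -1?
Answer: 3969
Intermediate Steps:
P(u) = u²
(b(5, -8) + P(-8))² = (-1 + (-8)²)² = (-1 + 64)² = 63² = 3969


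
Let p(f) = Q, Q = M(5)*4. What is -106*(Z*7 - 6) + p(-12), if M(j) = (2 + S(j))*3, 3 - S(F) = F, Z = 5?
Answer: -3074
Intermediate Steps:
S(F) = 3 - F
M(j) = 15 - 3*j (M(j) = (2 + (3 - j))*3 = (5 - j)*3 = 15 - 3*j)
Q = 0 (Q = (15 - 3*5)*4 = (15 - 15)*4 = 0*4 = 0)
p(f) = 0
-106*(Z*7 - 6) + p(-12) = -106*(5*7 - 6) + 0 = -106*(35 - 6) + 0 = -106*29 + 0 = -3074 + 0 = -3074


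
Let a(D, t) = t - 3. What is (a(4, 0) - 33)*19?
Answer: -684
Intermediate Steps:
a(D, t) = -3 + t
(a(4, 0) - 33)*19 = ((-3 + 0) - 33)*19 = (-3 - 33)*19 = -36*19 = -684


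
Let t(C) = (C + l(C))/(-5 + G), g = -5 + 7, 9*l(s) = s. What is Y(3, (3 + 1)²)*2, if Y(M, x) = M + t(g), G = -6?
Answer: 554/99 ≈ 5.5960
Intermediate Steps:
l(s) = s/9
g = 2
t(C) = -10*C/99 (t(C) = (C + C/9)/(-5 - 6) = (10*C/9)/(-11) = (10*C/9)*(-1/11) = -10*C/99)
Y(M, x) = -20/99 + M (Y(M, x) = M - 10/99*2 = M - 20/99 = -20/99 + M)
Y(3, (3 + 1)²)*2 = (-20/99 + 3)*2 = (277/99)*2 = 554/99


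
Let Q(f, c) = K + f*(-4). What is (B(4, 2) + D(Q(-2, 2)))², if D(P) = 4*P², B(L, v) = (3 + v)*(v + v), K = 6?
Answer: 646416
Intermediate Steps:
B(L, v) = 2*v*(3 + v) (B(L, v) = (3 + v)*(2*v) = 2*v*(3 + v))
Q(f, c) = 6 - 4*f (Q(f, c) = 6 + f*(-4) = 6 - 4*f)
(B(4, 2) + D(Q(-2, 2)))² = (2*2*(3 + 2) + 4*(6 - 4*(-2))²)² = (2*2*5 + 4*(6 + 8)²)² = (20 + 4*14²)² = (20 + 4*196)² = (20 + 784)² = 804² = 646416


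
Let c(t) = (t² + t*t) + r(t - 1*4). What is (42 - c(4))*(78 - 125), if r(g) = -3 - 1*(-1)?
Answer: -564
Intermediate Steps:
r(g) = -2 (r(g) = -3 + 1 = -2)
c(t) = -2 + 2*t² (c(t) = (t² + t*t) - 2 = (t² + t²) - 2 = 2*t² - 2 = -2 + 2*t²)
(42 - c(4))*(78 - 125) = (42 - (-2 + 2*4²))*(78 - 125) = (42 - (-2 + 2*16))*(-47) = (42 - (-2 + 32))*(-47) = (42 - 1*30)*(-47) = (42 - 30)*(-47) = 12*(-47) = -564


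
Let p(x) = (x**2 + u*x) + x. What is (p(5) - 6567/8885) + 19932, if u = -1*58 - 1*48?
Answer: 172646753/8885 ≈ 19431.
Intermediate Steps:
u = -106 (u = -58 - 48 = -106)
p(x) = x**2 - 105*x (p(x) = (x**2 - 106*x) + x = x**2 - 105*x)
(p(5) - 6567/8885) + 19932 = (5*(-105 + 5) - 6567/8885) + 19932 = (5*(-100) - 6567*1/8885) + 19932 = (-500 - 6567/8885) + 19932 = -4449067/8885 + 19932 = 172646753/8885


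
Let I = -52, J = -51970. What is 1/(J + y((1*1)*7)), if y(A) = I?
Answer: -1/52022 ≈ -1.9223e-5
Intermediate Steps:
y(A) = -52
1/(J + y((1*1)*7)) = 1/(-51970 - 52) = 1/(-52022) = -1/52022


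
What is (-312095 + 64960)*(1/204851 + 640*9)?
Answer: -291604907104735/204851 ≈ -1.4235e+9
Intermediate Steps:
(-312095 + 64960)*(1/204851 + 640*9) = -247135*(1/204851 + 5760) = -247135*1179941761/204851 = -291604907104735/204851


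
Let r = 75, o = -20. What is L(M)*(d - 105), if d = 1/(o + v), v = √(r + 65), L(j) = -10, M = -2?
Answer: 13660/13 + √35/13 ≈ 1051.2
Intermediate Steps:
v = 2*√35 (v = √(75 + 65) = √140 = 2*√35 ≈ 11.832)
d = 1/(-20 + 2*√35) ≈ -0.12243
L(M)*(d - 105) = -10*((-1/13 - √35/130) - 105) = -10*(-1366/13 - √35/130) = 13660/13 + √35/13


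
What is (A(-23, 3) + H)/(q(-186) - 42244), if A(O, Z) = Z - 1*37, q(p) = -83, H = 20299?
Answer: -6755/14109 ≈ -0.47877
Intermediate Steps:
A(O, Z) = -37 + Z (A(O, Z) = Z - 37 = -37 + Z)
(A(-23, 3) + H)/(q(-186) - 42244) = ((-37 + 3) + 20299)/(-83 - 42244) = (-34 + 20299)/(-42327) = 20265*(-1/42327) = -6755/14109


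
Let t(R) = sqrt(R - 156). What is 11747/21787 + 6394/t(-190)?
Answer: 11747/21787 - 3197*I*sqrt(346)/173 ≈ 0.53918 - 343.74*I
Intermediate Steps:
t(R) = sqrt(-156 + R)
11747/21787 + 6394/t(-190) = 11747/21787 + 6394/(sqrt(-156 - 190)) = 11747*(1/21787) + 6394/(sqrt(-346)) = 11747/21787 + 6394/((I*sqrt(346))) = 11747/21787 + 6394*(-I*sqrt(346)/346) = 11747/21787 - 3197*I*sqrt(346)/173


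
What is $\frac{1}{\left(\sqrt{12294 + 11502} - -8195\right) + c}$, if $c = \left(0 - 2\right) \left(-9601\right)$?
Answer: $\frac{27397}{750571813} - \frac{6 \sqrt{661}}{750571813} \approx 3.6296 \cdot 10^{-5}$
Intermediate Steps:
$c = 19202$ ($c = \left(-2\right) \left(-9601\right) = 19202$)
$\frac{1}{\left(\sqrt{12294 + 11502} - -8195\right) + c} = \frac{1}{\left(\sqrt{12294 + 11502} - -8195\right) + 19202} = \frac{1}{\left(\sqrt{23796} + 8195\right) + 19202} = \frac{1}{\left(6 \sqrt{661} + 8195\right) + 19202} = \frac{1}{\left(8195 + 6 \sqrt{661}\right) + 19202} = \frac{1}{27397 + 6 \sqrt{661}}$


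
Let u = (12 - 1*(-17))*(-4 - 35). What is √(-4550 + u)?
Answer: I*√5681 ≈ 75.372*I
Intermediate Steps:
u = -1131 (u = (12 + 17)*(-39) = 29*(-39) = -1131)
√(-4550 + u) = √(-4550 - 1131) = √(-5681) = I*√5681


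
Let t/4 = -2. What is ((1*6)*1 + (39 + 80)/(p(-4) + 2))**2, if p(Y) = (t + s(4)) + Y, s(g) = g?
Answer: 6889/36 ≈ 191.36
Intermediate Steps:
t = -8 (t = 4*(-2) = -8)
p(Y) = -4 + Y (p(Y) = (-8 + 4) + Y = -4 + Y)
((1*6)*1 + (39 + 80)/(p(-4) + 2))**2 = ((1*6)*1 + (39 + 80)/((-4 - 4) + 2))**2 = (6*1 + 119/(-8 + 2))**2 = (6 + 119/(-6))**2 = (6 + 119*(-1/6))**2 = (6 - 119/6)**2 = (-83/6)**2 = 6889/36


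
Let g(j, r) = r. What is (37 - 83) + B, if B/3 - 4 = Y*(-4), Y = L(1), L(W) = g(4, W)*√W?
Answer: -46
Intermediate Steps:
L(W) = W^(3/2) (L(W) = W*√W = W^(3/2))
Y = 1 (Y = 1^(3/2) = 1)
B = 0 (B = 12 + 3*(1*(-4)) = 12 + 3*(-4) = 12 - 12 = 0)
(37 - 83) + B = (37 - 83) + 0 = -46 + 0 = -46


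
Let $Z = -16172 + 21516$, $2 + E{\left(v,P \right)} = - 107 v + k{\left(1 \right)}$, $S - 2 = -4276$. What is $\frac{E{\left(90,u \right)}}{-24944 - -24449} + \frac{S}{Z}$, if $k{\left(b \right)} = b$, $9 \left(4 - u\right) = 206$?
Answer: $\frac{24676217}{1322640} \approx 18.657$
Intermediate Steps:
$u = - \frac{170}{9}$ ($u = 4 - \frac{206}{9} = - \frac{170}{9} \approx -18.889$)
$S = -4274$ ($S = 2 - 4276 = -4274$)
$E{\left(v,P \right)} = -1 - 107 v$ ($E{\left(v,P \right)} = -2 - \left(-1 + 107 v\right) = -1 - 107 v$)
$Z = 5344$
$\frac{E{\left(90,u \right)}}{-24944 - -24449} + \frac{S}{Z} = \frac{-1 - 9630}{-24944 - -24449} - \frac{4274}{5344} = \frac{-1 - 9630}{-24944 + 24449} - \frac{2137}{2672} = - \frac{9631}{-495} - \frac{2137}{2672} = \left(-9631\right) \left(- \frac{1}{495}\right) - \frac{2137}{2672} = \frac{9631}{495} - \frac{2137}{2672} = \frac{24676217}{1322640}$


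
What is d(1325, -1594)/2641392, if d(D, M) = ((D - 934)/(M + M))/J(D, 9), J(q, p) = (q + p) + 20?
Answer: -23/670688583552 ≈ -3.4293e-11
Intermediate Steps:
J(q, p) = 20 + p + q (J(q, p) = (p + q) + 20 = 20 + p + q)
d(D, M) = (-934 + D)/(2*M*(29 + D)) (d(D, M) = ((D - 934)/(M + M))/(20 + 9 + D) = ((-934 + D)/((2*M)))/(29 + D) = ((-934 + D)*(1/(2*M)))/(29 + D) = ((-934 + D)/(2*M))/(29 + D) = (-934 + D)/(2*M*(29 + D)))
d(1325, -1594)/2641392 = ((1/2)*(-934 + 1325)/(-1594*(29 + 1325)))/2641392 = ((1/2)*(-1/1594)*391/1354)*(1/2641392) = ((1/2)*(-1/1594)*(1/1354)*391)*(1/2641392) = -391/4316552*1/2641392 = -23/670688583552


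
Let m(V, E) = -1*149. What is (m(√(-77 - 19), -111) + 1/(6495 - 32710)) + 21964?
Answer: 571880224/26215 ≈ 21815.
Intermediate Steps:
m(V, E) = -149
(m(√(-77 - 19), -111) + 1/(6495 - 32710)) + 21964 = (-149 + 1/(6495 - 32710)) + 21964 = (-149 + 1/(-26215)) + 21964 = (-149 - 1/26215) + 21964 = -3906036/26215 + 21964 = 571880224/26215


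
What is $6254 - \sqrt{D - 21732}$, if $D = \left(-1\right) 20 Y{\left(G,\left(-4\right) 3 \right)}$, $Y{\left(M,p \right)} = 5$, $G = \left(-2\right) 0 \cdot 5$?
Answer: $6254 - 2 i \sqrt{5458} \approx 6254.0 - 147.76 i$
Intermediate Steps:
$G = 0$ ($G = 0 \cdot 5 = 0$)
$D = -100$ ($D = \left(-1\right) 20 \cdot 5 = \left(-20\right) 5 = -100$)
$6254 - \sqrt{D - 21732} = 6254 - \sqrt{-100 - 21732} = 6254 - \sqrt{-21832} = 6254 - 2 i \sqrt{5458}$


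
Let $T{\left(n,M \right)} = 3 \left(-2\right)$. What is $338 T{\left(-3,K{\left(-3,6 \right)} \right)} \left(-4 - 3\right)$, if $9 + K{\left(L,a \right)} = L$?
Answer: $14196$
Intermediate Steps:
$K{\left(L,a \right)} = -9 + L$
$T{\left(n,M \right)} = -6$
$338 T{\left(-3,K{\left(-3,6 \right)} \right)} \left(-4 - 3\right) = 338 \left(- 6 \left(-4 - 3\right)\right) = 338 \left(\left(-6\right) \left(-7\right)\right) = 338 \cdot 42 = 14196$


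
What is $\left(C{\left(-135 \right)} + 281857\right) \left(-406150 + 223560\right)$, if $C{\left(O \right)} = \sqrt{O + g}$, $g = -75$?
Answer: $-51464269630 - 182590 i \sqrt{210} \approx -5.1464 \cdot 10^{10} - 2.646 \cdot 10^{6} i$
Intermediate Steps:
$C{\left(O \right)} = \sqrt{-75 + O}$ ($C{\left(O \right)} = \sqrt{O - 75} = \sqrt{-75 + O}$)
$\left(C{\left(-135 \right)} + 281857\right) \left(-406150 + 223560\right) = \left(\sqrt{-75 - 135} + 281857\right) \left(-406150 + 223560\right) = \left(\sqrt{-210} + 281857\right) \left(-182590\right) = \left(i \sqrt{210} + 281857\right) \left(-182590\right) = \left(281857 + i \sqrt{210}\right) \left(-182590\right) = -51464269630 - 182590 i \sqrt{210}$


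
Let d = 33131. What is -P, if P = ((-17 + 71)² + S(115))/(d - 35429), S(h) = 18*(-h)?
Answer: 141/383 ≈ 0.36815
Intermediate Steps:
S(h) = -18*h
P = -141/383 (P = ((-17 + 71)² - 18*115)/(33131 - 35429) = (54² - 2070)/(-2298) = (2916 - 2070)*(-1/2298) = 846*(-1/2298) = -141/383 ≈ -0.36815)
-P = -1*(-141/383) = 141/383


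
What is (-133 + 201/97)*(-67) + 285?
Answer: 878545/97 ≈ 9057.2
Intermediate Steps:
(-133 + 201/97)*(-67) + 285 = -12700/97*(-67) + 285 = 850900/97 + 285 = 878545/97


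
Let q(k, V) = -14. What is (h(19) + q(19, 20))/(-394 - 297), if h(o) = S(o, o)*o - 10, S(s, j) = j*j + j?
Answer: -7196/691 ≈ -10.414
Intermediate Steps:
S(s, j) = j + j² (S(s, j) = j² + j = j + j²)
h(o) = -10 + o²*(1 + o) (h(o) = (o*(1 + o))*o - 10 = o²*(1 + o) - 10 = -10 + o²*(1 + o))
(h(19) + q(19, 20))/(-394 - 297) = ((-10 + 19²*(1 + 19)) - 14)/(-394 - 297) = ((-10 + 361*20) - 14)/(-691) = ((-10 + 7220) - 14)*(-1/691) = (7210 - 14)*(-1/691) = 7196*(-1/691) = -7196/691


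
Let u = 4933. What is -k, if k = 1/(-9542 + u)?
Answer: 1/4609 ≈ 0.00021697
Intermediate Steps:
k = -1/4609 (k = 1/(-9542 + 4933) = 1/(-4609) = -1/4609 ≈ -0.00021697)
-k = -1*(-1/4609) = 1/4609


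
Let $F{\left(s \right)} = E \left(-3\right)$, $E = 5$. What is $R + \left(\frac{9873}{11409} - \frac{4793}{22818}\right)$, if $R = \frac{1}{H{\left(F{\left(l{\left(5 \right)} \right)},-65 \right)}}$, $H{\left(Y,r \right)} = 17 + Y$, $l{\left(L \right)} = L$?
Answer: $\frac{13181}{11409} \approx 1.1553$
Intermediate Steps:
$F{\left(s \right)} = -15$ ($F{\left(s \right)} = 5 \left(-3\right) = -15$)
$R = \frac{1}{2}$ ($R = \frac{1}{17 - 15} = \frac{1}{2} \approx 0.5$)
$R + \left(\frac{9873}{11409} - \frac{4793}{22818}\right) = \frac{1}{2} + \left(\frac{9873}{11409} - \frac{4793}{22818}\right) = \frac{1}{2} + \left(9873 \cdot \frac{1}{11409} - \frac{4793}{22818}\right) = \frac{1}{2} + \left(\frac{3291}{3803} - \frac{4793}{22818}\right) = \frac{1}{2} + \frac{14953}{22818} = \frac{13181}{11409}$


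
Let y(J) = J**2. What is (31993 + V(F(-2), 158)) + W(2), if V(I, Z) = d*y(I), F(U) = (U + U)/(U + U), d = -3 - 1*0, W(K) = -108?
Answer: 31882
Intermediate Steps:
d = -3 (d = -3 + 0 = -3)
F(U) = 1 (F(U) = (2*U)/((2*U)) = (2*U)*(1/(2*U)) = 1)
V(I, Z) = -3*I**2
(31993 + V(F(-2), 158)) + W(2) = (31993 - 3*1**2) - 108 = (31993 - 3*1) - 108 = (31993 - 3) - 108 = 31990 - 108 = 31882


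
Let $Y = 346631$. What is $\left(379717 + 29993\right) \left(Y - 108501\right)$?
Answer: $97564242300$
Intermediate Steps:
$\left(379717 + 29993\right) \left(Y - 108501\right) = \left(379717 + 29993\right) \left(346631 - 108501\right) = 409710 \cdot 238130 = 97564242300$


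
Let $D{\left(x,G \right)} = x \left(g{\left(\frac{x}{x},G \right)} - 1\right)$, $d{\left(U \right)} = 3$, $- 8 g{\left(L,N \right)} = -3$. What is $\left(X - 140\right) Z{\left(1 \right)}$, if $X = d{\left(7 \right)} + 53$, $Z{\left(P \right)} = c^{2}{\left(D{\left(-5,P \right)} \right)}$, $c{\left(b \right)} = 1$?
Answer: $-84$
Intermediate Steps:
$g{\left(L,N \right)} = \frac{3}{8}$ ($g{\left(L,N \right)} = \left(- \frac{1}{8}\right) \left(-3\right) = \frac{3}{8}$)
$D{\left(x,G \right)} = - \frac{5 x}{8}$ ($D{\left(x,G \right)} = x \left(\frac{3}{8} - 1\right) = x \left(- \frac{5}{8}\right) = - \frac{5 x}{8}$)
$Z{\left(P \right)} = 1$ ($Z{\left(P \right)} = 1^{2} = 1$)
$X = 56$ ($X = 3 + 53 = 56$)
$\left(X - 140\right) Z{\left(1 \right)} = \left(56 - 140\right) 1 = \left(-84\right) 1 = -84$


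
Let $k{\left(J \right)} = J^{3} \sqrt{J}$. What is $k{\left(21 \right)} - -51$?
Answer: $51 + 9261 \sqrt{21} \approx 42490.0$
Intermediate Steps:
$k{\left(J \right)} = J^{\frac{7}{2}}$
$k{\left(21 \right)} - -51 = 21^{\frac{7}{2}} - -51 = 9261 \sqrt{21} + 51 = 51 + 9261 \sqrt{21}$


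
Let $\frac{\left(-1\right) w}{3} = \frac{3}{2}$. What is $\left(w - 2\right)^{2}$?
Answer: $\frac{169}{4} \approx 42.25$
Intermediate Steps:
$w = - \frac{9}{2}$ ($w = - 3 \cdot \frac{3}{2} = - 3 \cdot 3 \cdot \frac{1}{2} = \left(-3\right) \frac{3}{2} = - \frac{9}{2} \approx -4.5$)
$\left(w - 2\right)^{2} = \left(- \frac{9}{2} - 2\right)^{2} = \left(- \frac{13}{2}\right)^{2} = \frac{169}{4}$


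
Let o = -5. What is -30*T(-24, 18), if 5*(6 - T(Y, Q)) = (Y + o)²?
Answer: 4866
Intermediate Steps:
T(Y, Q) = 6 - (-5 + Y)²/5 (T(Y, Q) = 6 - (Y - 5)²/5 = 6 - (-5 + Y)²/5)
-30*T(-24, 18) = -30*(6 - (-5 - 24)²/5) = -30*(6 - ⅕*(-29)²) = -30*(6 - ⅕*841) = -30*(6 - 841/5) = -30*(-811/5) = 4866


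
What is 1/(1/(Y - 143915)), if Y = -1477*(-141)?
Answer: 64342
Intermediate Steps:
Y = 208257
1/(1/(Y - 143915)) = 1/(1/(208257 - 143915)) = 1/(1/64342) = 64342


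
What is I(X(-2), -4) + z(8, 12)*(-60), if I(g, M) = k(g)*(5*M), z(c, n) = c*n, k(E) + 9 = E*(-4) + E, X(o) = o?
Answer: -5700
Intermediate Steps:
k(E) = -9 - 3*E (k(E) = -9 + (E*(-4) + E) = -9 + (-4*E + E) = -9 - 3*E)
I(g, M) = 5*M*(-9 - 3*g) (I(g, M) = (-9 - 3*g)*(5*M) = 5*M*(-9 - 3*g))
I(X(-2), -4) + z(8, 12)*(-60) = -15*(-4)*(3 - 2) + (8*12)*(-60) = -15*(-4)*1 + 96*(-60) = 60 - 5760 = -5700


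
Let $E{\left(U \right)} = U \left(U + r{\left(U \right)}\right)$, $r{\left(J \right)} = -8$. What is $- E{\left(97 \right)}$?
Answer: $-8633$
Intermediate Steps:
$E{\left(U \right)} = U \left(-8 + U\right)$ ($E{\left(U \right)} = U \left(U - 8\right) = U \left(-8 + U\right)$)
$- E{\left(97 \right)} = - 97 \left(-8 + 97\right) = - 97 \cdot 89 = \left(-1\right) 8633 = -8633$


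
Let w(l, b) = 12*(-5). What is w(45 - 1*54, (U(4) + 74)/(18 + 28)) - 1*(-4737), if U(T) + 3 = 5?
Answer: 4677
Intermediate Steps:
U(T) = 2 (U(T) = -3 + 5 = 2)
w(l, b) = -60
w(45 - 1*54, (U(4) + 74)/(18 + 28)) - 1*(-4737) = -60 - 1*(-4737) = -60 + 4737 = 4677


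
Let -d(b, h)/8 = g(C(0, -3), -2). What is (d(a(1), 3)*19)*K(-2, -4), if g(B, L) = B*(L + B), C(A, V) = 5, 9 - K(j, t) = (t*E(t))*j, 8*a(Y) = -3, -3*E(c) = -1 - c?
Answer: -38760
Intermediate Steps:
E(c) = ⅓ + c/3 (E(c) = -(-1 - c)/3 = ⅓ + c/3)
a(Y) = -3/8 (a(Y) = (⅛)*(-3) = -3/8)
K(j, t) = 9 - j*t*(⅓ + t/3) (K(j, t) = 9 - t*(⅓ + t/3)*j = 9 - j*t*(⅓ + t/3))
g(B, L) = B*(B + L)
d(b, h) = -120 (d(b, h) = -40*(5 - 2) = -40*3 = -8*15 = -120)
(d(a(1), 3)*19)*K(-2, -4) = (-120*19)*(9 - ⅓*(-2)*(-4)*(1 - 4)) = -2280*(9 - ⅓*(-2)*(-4)*(-3)) = -2280*(9 + 8) = -2280*17 = -38760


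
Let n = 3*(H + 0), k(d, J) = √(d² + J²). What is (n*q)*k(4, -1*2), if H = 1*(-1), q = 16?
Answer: -96*√5 ≈ -214.66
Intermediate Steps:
H = -1
k(d, J) = √(J² + d²)
n = -3 (n = 3*(-1 + 0) = 3*(-1) = -3)
(n*q)*k(4, -1*2) = (-3*16)*√((-1*2)² + 4²) = -48*√((-2)² + 16) = -48*√(4 + 16) = -96*√5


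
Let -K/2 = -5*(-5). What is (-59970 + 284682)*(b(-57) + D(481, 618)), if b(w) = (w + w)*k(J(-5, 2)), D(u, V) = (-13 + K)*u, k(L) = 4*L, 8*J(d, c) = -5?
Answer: -6745404816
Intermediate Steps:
K = -50 (K = -(-10)*(-5) = -2*25 = -50)
J(d, c) = -5/8 (J(d, c) = (⅛)*(-5) = -5/8)
D(u, V) = -63*u (D(u, V) = (-13 - 50)*u = -63*u)
b(w) = -5*w (b(w) = (w + w)*(4*(-5/8)) = (2*w)*(-5/2) = -5*w)
(-59970 + 284682)*(b(-57) + D(481, 618)) = (-59970 + 284682)*(-5*(-57) - 63*481) = 224712*(285 - 30303) = 224712*(-30018) = -6745404816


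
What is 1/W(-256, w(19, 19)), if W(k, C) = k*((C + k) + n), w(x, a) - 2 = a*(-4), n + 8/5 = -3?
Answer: 5/428288 ≈ 1.1674e-5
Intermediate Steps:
n = -23/5 (n = -8/5 - 3 = -23/5 ≈ -4.6000)
w(x, a) = 2 - 4*a (w(x, a) = 2 + a*(-4) = 2 - 4*a)
W(k, C) = k*(-23/5 + C + k) (W(k, C) = k*((C + k) - 23/5) = k*(-23/5 + C + k))
1/W(-256, w(19, 19)) = 1/((⅕)*(-256)*(-23 + 5*(2 - 4*19) + 5*(-256))) = 1/((⅕)*(-256)*(-23 + 5*(2 - 76) - 1280)) = 1/((⅕)*(-256)*(-23 + 5*(-74) - 1280)) = 1/((⅕)*(-256)*(-23 - 370 - 1280)) = 1/((⅕)*(-256)*(-1673)) = 1/(428288/5) = 5/428288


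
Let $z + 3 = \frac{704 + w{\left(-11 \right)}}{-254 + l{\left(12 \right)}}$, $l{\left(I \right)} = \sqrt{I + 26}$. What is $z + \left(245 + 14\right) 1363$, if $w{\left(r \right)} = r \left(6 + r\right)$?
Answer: $\frac{11380721953}{32239} - \frac{759 \sqrt{38}}{64478} \approx 3.5301 \cdot 10^{5}$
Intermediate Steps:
$l{\left(I \right)} = \sqrt{26 + I}$
$z = -3 + \frac{759}{-254 + \sqrt{38}}$ ($z = -3 + \frac{704 - 11 \left(6 - 11\right)}{-254 + \sqrt{26 + 12}} = -3 + \frac{704 - -55}{-254 + \sqrt{38}} = -3 + \frac{704 + 55}{-254 + \sqrt{38}} = -3 + \frac{759}{-254 + \sqrt{38}} \approx -6.0625$)
$z + \left(245 + 14\right) 1363 = \left(- \frac{193110}{32239} - \frac{759 \sqrt{38}}{64478}\right) + \left(245 + 14\right) 1363 = \left(- \frac{193110}{32239} - \frac{759 \sqrt{38}}{64478}\right) + 259 \cdot 1363 = \left(- \frac{193110}{32239} - \frac{759 \sqrt{38}}{64478}\right) + 353017 = \frac{11380721953}{32239} - \frac{759 \sqrt{38}}{64478}$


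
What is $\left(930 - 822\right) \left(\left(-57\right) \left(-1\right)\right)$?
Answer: $6156$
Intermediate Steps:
$\left(930 - 822\right) \left(\left(-57\right) \left(-1\right)\right) = 108 \cdot 57 = 6156$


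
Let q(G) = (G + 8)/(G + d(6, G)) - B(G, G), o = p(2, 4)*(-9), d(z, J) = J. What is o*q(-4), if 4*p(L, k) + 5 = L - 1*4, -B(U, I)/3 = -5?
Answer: -1953/8 ≈ -244.13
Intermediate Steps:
B(U, I) = 15 (B(U, I) = -3*(-5) = 15)
p(L, k) = -9/4 + L/4 (p(L, k) = -5/4 + (L - 1*4)/4 = -5/4 + (L - 4)/4 = -5/4 + (-4 + L)/4 = -5/4 + (-1 + L/4) = -9/4 + L/4)
o = 63/4 (o = (-9/4 + (¼)*2)*(-9) = (-9/4 + ½)*(-9) = -7/4*(-9) = 63/4 ≈ 15.750)
q(G) = -15 + (8 + G)/(2*G) (q(G) = (G + 8)/(G + G) - 1*15 = (8 + G)/((2*G)) - 15 = (8 + G)*(1/(2*G)) - 15 = (8 + G)/(2*G) - 15 = -15 + (8 + G)/(2*G))
o*q(-4) = 63*(-29/2 + 4/(-4))/4 = 63*(-29/2 + 4*(-¼))/4 = 63*(-29/2 - 1)/4 = (63/4)*(-31/2) = -1953/8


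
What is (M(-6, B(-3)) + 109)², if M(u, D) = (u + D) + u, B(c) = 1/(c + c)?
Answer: 337561/36 ≈ 9376.7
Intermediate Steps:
B(c) = 1/(2*c)
M(u, D) = D + 2*u (M(u, D) = (D + u) + u = D + 2*u)
(M(-6, B(-3)) + 109)² = (((½)/(-3) + 2*(-6)) + 109)² = (((½)*(-⅓) - 12) + 109)² = ((-⅙ - 12) + 109)² = (-73/6 + 109)² = (581/6)² = 337561/36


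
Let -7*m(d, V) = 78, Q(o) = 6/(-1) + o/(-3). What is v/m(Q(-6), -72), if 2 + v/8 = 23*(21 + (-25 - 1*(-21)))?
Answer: -10892/39 ≈ -279.28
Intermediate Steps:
Q(o) = -6 - o/3 (Q(o) = 6*(-1) + o*(-⅓) = -6 - o/3)
m(d, V) = -78/7 (m(d, V) = -⅐*78 = -78/7)
v = 3112 (v = -16 + 8*(23*(21 + (-25 - 1*(-21)))) = -16 + 8*(23*(21 + (-25 + 21))) = -16 + 8*(23*(21 - 4)) = -16 + 8*(23*17) = -16 + 8*391 = -16 + 3128 = 3112)
v/m(Q(-6), -72) = 3112/(-78/7) = 3112*(-7/78) = -10892/39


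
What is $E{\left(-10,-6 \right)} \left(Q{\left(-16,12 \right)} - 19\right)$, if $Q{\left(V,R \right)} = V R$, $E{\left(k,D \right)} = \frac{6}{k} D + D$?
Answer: $\frac{2532}{5} \approx 506.4$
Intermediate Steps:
$E{\left(k,D \right)} = D + \frac{6 D}{k}$ ($E{\left(k,D \right)} = \frac{6 D}{k} + D = D + \frac{6 D}{k}$)
$Q{\left(V,R \right)} = R V$
$E{\left(-10,-6 \right)} \left(Q{\left(-16,12 \right)} - 19\right) = - \frac{6 \left(6 - 10\right)}{-10} \left(12 \left(-16\right) - 19\right) = \left(-6\right) \left(- \frac{1}{10}\right) \left(-4\right) \left(-192 - 19\right) = \left(- \frac{12}{5}\right) \left(-211\right) = \frac{2532}{5}$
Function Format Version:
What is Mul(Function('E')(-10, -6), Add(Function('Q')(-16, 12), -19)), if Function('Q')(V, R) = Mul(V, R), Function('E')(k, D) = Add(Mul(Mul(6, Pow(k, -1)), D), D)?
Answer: Rational(2532, 5) ≈ 506.40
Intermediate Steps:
Function('E')(k, D) = Add(D, Mul(6, D, Pow(k, -1))) (Function('E')(k, D) = Add(Mul(6, D, Pow(k, -1)), D) = Add(D, Mul(6, D, Pow(k, -1))))
Function('Q')(V, R) = Mul(R, V)
Mul(Function('E')(-10, -6), Add(Function('Q')(-16, 12), -19)) = Mul(Mul(-6, Pow(-10, -1), Add(6, -10)), Add(Mul(12, -16), -19)) = Mul(Mul(-6, Rational(-1, 10), -4), Add(-192, -19)) = Mul(Rational(-12, 5), -211) = Rational(2532, 5)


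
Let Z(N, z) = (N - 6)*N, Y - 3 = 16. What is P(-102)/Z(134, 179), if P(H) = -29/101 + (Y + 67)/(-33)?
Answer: -9643/57167616 ≈ -0.00016868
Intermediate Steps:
Y = 19 (Y = 3 + 16 = 19)
Z(N, z) = N*(-6 + N) (Z(N, z) = (-6 + N)*N = N*(-6 + N))
P(H) = -9643/3333 (P(H) = -29/101 + (19 + 67)/(-33) = -29*1/101 + 86*(-1/33) = -29/101 - 86/33 = -9643/3333)
P(-102)/Z(134, 179) = -9643*1/(134*(-6 + 134))/3333 = -9643/(3333*(134*128)) = -9643/3333/17152 = -9643/3333*1/17152 = -9643/57167616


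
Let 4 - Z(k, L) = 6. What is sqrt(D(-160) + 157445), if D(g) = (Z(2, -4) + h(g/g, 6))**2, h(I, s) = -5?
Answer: sqrt(157494) ≈ 396.85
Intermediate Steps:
Z(k, L) = -2 (Z(k, L) = 4 - 1*6 = 4 - 6 = -2)
D(g) = 49 (D(g) = (-2 - 5)**2 = (-7)**2 = 49)
sqrt(D(-160) + 157445) = sqrt(49 + 157445) = sqrt(157494)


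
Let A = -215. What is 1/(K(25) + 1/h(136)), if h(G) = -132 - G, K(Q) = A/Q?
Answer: -1340/11529 ≈ -0.11623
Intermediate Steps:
K(Q) = -215/Q
1/(K(25) + 1/h(136)) = 1/(-215/25 + 1/(-132 - 1*136)) = 1/(-215*1/25 + 1/(-132 - 136)) = 1/(-43/5 + 1/(-268)) = 1/(-43/5 - 1/268) = 1/(-11529/1340) = -1340/11529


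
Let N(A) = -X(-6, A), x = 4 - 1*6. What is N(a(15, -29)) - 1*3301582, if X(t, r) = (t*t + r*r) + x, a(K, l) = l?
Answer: -3302457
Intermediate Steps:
x = -2 (x = 4 - 6 = -2)
X(t, r) = -2 + r² + t² (X(t, r) = (t*t + r*r) - 2 = (t² + r²) - 2 = (r² + t²) - 2 = -2 + r² + t²)
N(A) = -34 - A² (N(A) = -(-2 + A² + (-6)²) = -(-2 + A² + 36) = -(34 + A²) = -34 - A²)
N(a(15, -29)) - 1*3301582 = (-34 - 1*(-29)²) - 1*3301582 = (-34 - 1*841) - 3301582 = (-34 - 841) - 3301582 = -875 - 3301582 = -3302457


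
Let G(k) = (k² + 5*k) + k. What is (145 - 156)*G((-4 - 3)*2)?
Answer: -1232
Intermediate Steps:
G(k) = k² + 6*k
(145 - 156)*G((-4 - 3)*2) = (145 - 156)*(((-4 - 3)*2)*(6 + (-4 - 3)*2)) = -11*(-7*2)*(6 - 7*2) = -(-154)*(6 - 14) = -(-154)*(-8) = -11*112 = -1232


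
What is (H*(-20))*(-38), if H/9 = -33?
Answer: -225720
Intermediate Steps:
H = -297 (H = 9*(-33) = -297)
(H*(-20))*(-38) = -297*(-20)*(-38) = 5940*(-38) = -225720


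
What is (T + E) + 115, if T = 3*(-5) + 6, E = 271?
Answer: 377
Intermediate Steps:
T = -9 (T = -15 + 6 = -9)
(T + E) + 115 = (-9 + 271) + 115 = 262 + 115 = 377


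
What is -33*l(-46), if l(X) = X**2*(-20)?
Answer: 1396560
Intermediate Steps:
l(X) = -20*X**2
-33*l(-46) = -(-660)*(-46)**2 = -(-660)*2116 = -33*(-42320) = 1396560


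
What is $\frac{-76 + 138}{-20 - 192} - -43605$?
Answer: $\frac{4622099}{106} \approx 43605.0$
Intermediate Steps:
$\frac{-76 + 138}{-20 - 192} - -43605 = \frac{62}{-212} + 43605 = 62 \left(- \frac{1}{212}\right) + 43605 = - \frac{31}{106} + 43605 = \frac{4622099}{106}$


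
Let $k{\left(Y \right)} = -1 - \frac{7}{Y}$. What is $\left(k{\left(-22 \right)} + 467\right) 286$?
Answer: $133367$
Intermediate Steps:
$\left(k{\left(-22 \right)} + 467\right) 286 = \left(\frac{-7 - -22}{-22} + 467\right) 286 = \left(- \frac{-7 + 22}{22} + 467\right) 286 = \left(\left(- \frac{1}{22}\right) 15 + 467\right) 286 = \left(- \frac{15}{22} + 467\right) 286 = \frac{10259}{22} \cdot 286 = 133367$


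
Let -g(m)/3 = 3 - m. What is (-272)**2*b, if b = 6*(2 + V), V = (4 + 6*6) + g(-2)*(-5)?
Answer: 51936768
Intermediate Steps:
g(m) = -9 + 3*m (g(m) = -3*(3 - m) = -9 + 3*m)
V = 115 (V = (4 + 6*6) + (-9 + 3*(-2))*(-5) = (4 + 36) + (-9 - 6)*(-5) = 40 - 15*(-5) = 40 + 75 = 115)
b = 702 (b = 6*(2 + 115) = 6*117 = 702)
(-272)**2*b = (-272)**2*702 = 73984*702 = 51936768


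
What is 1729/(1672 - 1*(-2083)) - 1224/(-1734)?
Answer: 74453/63835 ≈ 1.1663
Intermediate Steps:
1729/(1672 - 1*(-2083)) - 1224/(-1734) = 1729/(1672 + 2083) - 1224*(-1/1734) = 1729/3755 + 12/17 = 74453/63835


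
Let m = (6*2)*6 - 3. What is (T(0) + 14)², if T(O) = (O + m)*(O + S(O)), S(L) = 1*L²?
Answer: 196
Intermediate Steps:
m = 69 (m = 12*6 - 3 = 72 - 3 = 69)
S(L) = L²
T(O) = (69 + O)*(O + O²) (T(O) = (O + 69)*(O + O²) = (69 + O)*(O + O²))
(T(0) + 14)² = (0*(69 + 0² + 70*0) + 14)² = (0*(69 + 0 + 0) + 14)² = (0*69 + 14)² = (0 + 14)² = 14² = 196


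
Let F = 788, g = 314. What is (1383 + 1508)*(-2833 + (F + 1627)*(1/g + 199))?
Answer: 433697825813/314 ≈ 1.3812e+9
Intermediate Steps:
(1383 + 1508)*(-2833 + (F + 1627)*(1/g + 199)) = (1383 + 1508)*(-2833 + (788 + 1627)*(1/314 + 199)) = 2891*(-2833 + 2415*(1/314 + 199)) = 2891*(-2833 + 2415*(62487/314)) = 2891*(-2833 + 150906105/314) = 2891*(150016543/314) = 433697825813/314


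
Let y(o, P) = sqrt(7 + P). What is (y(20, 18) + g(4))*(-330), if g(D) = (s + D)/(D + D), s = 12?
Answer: -2310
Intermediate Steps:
g(D) = (12 + D)/(2*D) (g(D) = (12 + D)/(D + D) = (12 + D)/((2*D)) = (12 + D)*(1/(2*D)) = (12 + D)/(2*D))
(y(20, 18) + g(4))*(-330) = (sqrt(7 + 18) + (1/2)*(12 + 4)/4)*(-330) = (sqrt(25) + (1/2)*(1/4)*16)*(-330) = (5 + 2)*(-330) = 7*(-330) = -2310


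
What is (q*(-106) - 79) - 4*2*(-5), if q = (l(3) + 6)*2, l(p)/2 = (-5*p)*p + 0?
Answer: 17769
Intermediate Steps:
l(p) = -10*p**2 (l(p) = 2*((-5*p)*p + 0) = 2*(-5*p**2 + 0) = 2*(-5*p**2) = -10*p**2)
q = -168 (q = (-10*3**2 + 6)*2 = (-10*9 + 6)*2 = (-90 + 6)*2 = -84*2 = -168)
(q*(-106) - 79) - 4*2*(-5) = (-168*(-106) - 79) - 4*2*(-5) = (17808 - 79) - 8*(-5) = 17729 + 40 = 17769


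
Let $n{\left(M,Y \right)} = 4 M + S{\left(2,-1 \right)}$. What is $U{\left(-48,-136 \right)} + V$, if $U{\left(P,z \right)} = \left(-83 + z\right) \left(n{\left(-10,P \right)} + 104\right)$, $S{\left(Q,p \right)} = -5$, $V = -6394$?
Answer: $-19315$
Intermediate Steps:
$n{\left(M,Y \right)} = -5 + 4 M$ ($n{\left(M,Y \right)} = 4 M - 5 = -5 + 4 M$)
$U{\left(P,z \right)} = -4897 + 59 z$ ($U{\left(P,z \right)} = \left(-83 + z\right) \left(\left(-5 + 4 \left(-10\right)\right) + 104\right) = \left(-83 + z\right) \left(\left(-5 - 40\right) + 104\right) = \left(-83 + z\right) \left(-45 + 104\right) = \left(-83 + z\right) 59 = -4897 + 59 z$)
$U{\left(-48,-136 \right)} + V = \left(-4897 + 59 \left(-136\right)\right) - 6394 = \left(-4897 - 8024\right) - 6394 = -12921 - 6394 = -19315$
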